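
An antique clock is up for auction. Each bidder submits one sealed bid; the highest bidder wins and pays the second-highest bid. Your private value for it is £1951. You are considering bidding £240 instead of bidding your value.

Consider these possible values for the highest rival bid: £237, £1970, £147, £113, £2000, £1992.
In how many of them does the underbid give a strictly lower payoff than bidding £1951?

The deviation hurts exactly when the highest competing bid lies strictly between £240 and £1951 — underbidding then forfeits a profitable win.
£237: below both → same outcome either way.
£1970: above both → same outcome either way.
£147: below both → same outcome either way.
£113: below both → same outcome either way.
£2000: above both → same outcome either way.
£1992: above both → same outcome either way.
Count: 0.

0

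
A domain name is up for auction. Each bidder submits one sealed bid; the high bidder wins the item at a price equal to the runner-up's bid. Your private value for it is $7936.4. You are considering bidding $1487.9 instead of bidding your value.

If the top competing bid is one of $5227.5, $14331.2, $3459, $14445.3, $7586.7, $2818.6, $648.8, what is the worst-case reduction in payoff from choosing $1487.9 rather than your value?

$5117.8

$5227.5: truthful gives $2708.9, deviation gives $0 → loss $2708.9.
$14331.2: same outcome either way → loss $0.
$3459: truthful gives $4477.4, deviation gives $0 → loss $4477.4.
$14445.3: same outcome either way → loss $0.
$7586.7: truthful gives $349.7, deviation gives $0 → loss $349.7.
$2818.6: truthful gives $5117.8, deviation gives $0 → loss $5117.8.
$648.8: same outcome either way → loss $0.
Maximum loss: $5117.8.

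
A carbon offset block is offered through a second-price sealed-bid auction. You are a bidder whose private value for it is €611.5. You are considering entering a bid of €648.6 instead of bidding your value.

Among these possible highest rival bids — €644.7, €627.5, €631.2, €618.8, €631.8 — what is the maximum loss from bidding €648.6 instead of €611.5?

€644.7: truthful gives €0, deviation gives −€33.2 → loss €33.2.
€627.5: truthful gives €0, deviation gives −€16 → loss €16.
€631.2: truthful gives €0, deviation gives −€19.7 → loss €19.7.
€618.8: truthful gives €0, deviation gives −€7.3 → loss €7.3.
€631.8: truthful gives €0, deviation gives −€20.3 → loss €20.3.
Maximum loss: €33.2.

€33.2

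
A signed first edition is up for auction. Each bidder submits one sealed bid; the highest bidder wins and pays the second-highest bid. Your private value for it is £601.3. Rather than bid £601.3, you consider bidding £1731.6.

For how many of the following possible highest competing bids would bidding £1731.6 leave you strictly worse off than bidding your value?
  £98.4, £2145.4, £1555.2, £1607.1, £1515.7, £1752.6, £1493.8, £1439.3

The deviation hurts exactly when the highest competing bid lies strictly between £601.3 and £1731.6 — overbidding then wins at a price above your value.
£98.4: below both → same outcome either way.
£2145.4: above both → same outcome either way.
£1555.2: inside the interval → strictly worse (loss £953.9).
£1607.1: inside the interval → strictly worse (loss £1005.8).
£1515.7: inside the interval → strictly worse (loss £914.4).
£1752.6: above both → same outcome either way.
£1493.8: inside the interval → strictly worse (loss £892.5).
£1439.3: inside the interval → strictly worse (loss £838).
Count: 5.

5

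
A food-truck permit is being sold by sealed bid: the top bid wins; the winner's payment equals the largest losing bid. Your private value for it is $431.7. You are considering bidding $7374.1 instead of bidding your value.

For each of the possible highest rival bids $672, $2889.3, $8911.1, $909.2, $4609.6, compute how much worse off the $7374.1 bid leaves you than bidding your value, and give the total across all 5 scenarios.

$7353.3

The deviation costs you only when the competing bid falls strictly between $431.7 and $7374.1; elsewhere both bids give the same outcome.
$672: truthful payoff $0, deviation payoff −$240.3 → loss $240.3.
$2889.3: truthful payoff $0, deviation payoff −$2457.6 → loss $2457.6.
$8911.1: outcomes coincide → loss $0.
$909.2: truthful payoff $0, deviation payoff −$477.5 → loss $477.5.
$4609.6: truthful payoff $0, deviation payoff −$4177.9 → loss $4177.9.
Total loss = $240.3 + $2457.6 + $477.5 + $4177.9 = $7353.3.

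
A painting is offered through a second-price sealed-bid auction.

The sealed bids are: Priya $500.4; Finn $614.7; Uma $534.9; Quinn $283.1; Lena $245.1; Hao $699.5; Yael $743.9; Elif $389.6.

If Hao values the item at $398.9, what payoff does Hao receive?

Highest bid: Yael at $743.9, so Yael wins.
Second-highest bid: Hao at $699.5 — that is the price the winner pays.
Hao did not win, so Hao pays nothing and receives nothing: payoff $0.

$0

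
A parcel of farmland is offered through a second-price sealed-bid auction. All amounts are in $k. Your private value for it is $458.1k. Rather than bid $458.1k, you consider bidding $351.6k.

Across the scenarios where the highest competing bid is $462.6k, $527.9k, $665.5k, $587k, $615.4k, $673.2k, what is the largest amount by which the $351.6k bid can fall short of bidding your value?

$0k

$462.6k: same outcome either way → loss $0k.
$527.9k: same outcome either way → loss $0k.
$665.5k: same outcome either way → loss $0k.
$587k: same outcome either way → loss $0k.
$615.4k: same outcome either way → loss $0k.
$673.2k: same outcome either way → loss $0k.
Maximum loss: $0k.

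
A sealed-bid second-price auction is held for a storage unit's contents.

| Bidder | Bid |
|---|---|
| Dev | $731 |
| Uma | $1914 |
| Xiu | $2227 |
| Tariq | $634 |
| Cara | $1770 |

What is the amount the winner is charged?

Highest bid: Xiu at $2227, so Xiu wins.
Second-highest bid: Uma at $1914 — that is the price the winner pays.

$1914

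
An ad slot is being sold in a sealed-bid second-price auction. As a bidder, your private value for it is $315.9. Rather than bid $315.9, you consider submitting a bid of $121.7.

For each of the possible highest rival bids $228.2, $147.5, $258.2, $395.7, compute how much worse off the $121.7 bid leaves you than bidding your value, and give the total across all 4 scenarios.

The deviation costs you only when the competing bid falls strictly between $121.7 and $315.9; elsewhere both bids give the same outcome.
$228.2: truthful payoff $87.7, deviation payoff $0 → loss $87.7.
$147.5: truthful payoff $168.4, deviation payoff $0 → loss $168.4.
$258.2: truthful payoff $57.7, deviation payoff $0 → loss $57.7.
$395.7: outcomes coincide → loss $0.
Total loss = $87.7 + $168.4 + $57.7 = $313.8.
Truthful bidding weakly dominates here: raising your bid can only win items priced above your value, and lowering it can only forfeit items priced below.

$313.8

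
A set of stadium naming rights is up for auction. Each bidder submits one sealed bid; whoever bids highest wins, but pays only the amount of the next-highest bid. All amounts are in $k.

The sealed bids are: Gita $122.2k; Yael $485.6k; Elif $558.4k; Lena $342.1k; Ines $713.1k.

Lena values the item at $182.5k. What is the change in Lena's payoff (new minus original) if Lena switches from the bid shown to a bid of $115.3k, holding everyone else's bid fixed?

$0k

The highest bid among the other bidders is $713.1k; Lena's bid doesn't change that.
Original bid $342.1k: Lena is not highest (top rival bid is $713.1k); payoff $0k.
Alternative bid $115.3k: Lena is not highest (top rival bid is $713.1k); payoff $0k.
Change in payoff = $0k − ($0k) = $0k.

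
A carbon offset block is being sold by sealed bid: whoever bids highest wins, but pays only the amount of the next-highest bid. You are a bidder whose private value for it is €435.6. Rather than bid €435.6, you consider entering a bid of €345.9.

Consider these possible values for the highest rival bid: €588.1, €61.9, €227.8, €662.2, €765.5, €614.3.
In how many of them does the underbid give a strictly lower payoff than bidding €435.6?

The deviation hurts exactly when the highest competing bid lies strictly between €345.9 and €435.6 — underbidding then forfeits a profitable win.
€588.1: above both → same outcome either way.
€61.9: below both → same outcome either way.
€227.8: below both → same outcome either way.
€662.2: above both → same outcome either way.
€765.5: above both → same outcome either way.
€614.3: above both → same outcome either way.
Count: 0.

0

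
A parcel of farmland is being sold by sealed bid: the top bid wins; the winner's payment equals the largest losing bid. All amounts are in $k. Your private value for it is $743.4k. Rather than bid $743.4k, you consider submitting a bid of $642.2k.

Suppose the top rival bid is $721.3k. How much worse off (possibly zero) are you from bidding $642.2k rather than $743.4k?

Bidding your value $743.4k: you win (since $743.4k > $721.3k) and pay $721.3k. Payoff $22.1k.
Bidding $642.2k: you lose. Payoff $0k.
The competing bid $721.3k lies between your shaded bid and your value, so underbidding forfeits an item you could have won at a profitable price.
Loss from deviating = $22.1k − ($0k) = $22.1k.

$22.1k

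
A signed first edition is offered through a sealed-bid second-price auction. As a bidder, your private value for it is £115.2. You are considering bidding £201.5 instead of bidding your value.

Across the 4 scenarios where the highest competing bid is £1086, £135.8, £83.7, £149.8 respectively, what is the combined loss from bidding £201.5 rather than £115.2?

The deviation costs you only when the competing bid falls strictly between £115.2 and £201.5; elsewhere both bids give the same outcome.
£1086: outcomes coincide → loss £0.
£135.8: truthful payoff £0, deviation payoff −£20.6 → loss £20.6.
£83.7: outcomes coincide → loss £0.
£149.8: truthful payoff £0, deviation payoff −£34.6 → loss £34.6.
Total loss = £20.6 + £34.6 = £55.2.
Truthful bidding weakly dominates here: raising your bid can only win items priced above your value, and lowering it can only forfeit items priced below.

£55.2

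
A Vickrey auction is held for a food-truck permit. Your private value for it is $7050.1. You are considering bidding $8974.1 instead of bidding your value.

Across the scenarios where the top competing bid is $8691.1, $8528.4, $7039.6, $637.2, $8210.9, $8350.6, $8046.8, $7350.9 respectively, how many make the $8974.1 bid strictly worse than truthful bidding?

The deviation hurts exactly when the highest competing bid lies strictly between $7050.1 and $8974.1 — overbidding then wins at a price above your value.
$8691.1: inside the interval → strictly worse (loss $1641).
$8528.4: inside the interval → strictly worse (loss $1478.3).
$7039.6: below both → same outcome either way.
$637.2: below both → same outcome either way.
$8210.9: inside the interval → strictly worse (loss $1160.8).
$8350.6: inside the interval → strictly worse (loss $1300.5).
$8046.8: inside the interval → strictly worse (loss $996.7).
$7350.9: inside the interval → strictly worse (loss $300.8).
Count: 6.

6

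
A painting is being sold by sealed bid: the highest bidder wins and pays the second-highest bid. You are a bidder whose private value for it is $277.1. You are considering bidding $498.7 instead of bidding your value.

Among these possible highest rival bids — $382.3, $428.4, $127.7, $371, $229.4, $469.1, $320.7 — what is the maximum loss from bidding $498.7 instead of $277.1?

$382.3: truthful gives $0, deviation gives −$105.2 → loss $105.2.
$428.4: truthful gives $0, deviation gives −$151.3 → loss $151.3.
$127.7: same outcome either way → loss $0.
$371: truthful gives $0, deviation gives −$93.9 → loss $93.9.
$229.4: same outcome either way → loss $0.
$469.1: truthful gives $0, deviation gives −$192 → loss $192.
$320.7: truthful gives $0, deviation gives −$43.6 → loss $43.6.
Maximum loss: $192.

$192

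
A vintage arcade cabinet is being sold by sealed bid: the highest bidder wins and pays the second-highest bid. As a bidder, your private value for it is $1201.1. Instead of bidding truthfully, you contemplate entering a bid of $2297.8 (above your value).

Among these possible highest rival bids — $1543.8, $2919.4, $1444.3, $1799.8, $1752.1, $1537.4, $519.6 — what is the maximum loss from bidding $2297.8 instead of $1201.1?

$598.7

$1543.8: truthful gives $0, deviation gives −$342.7 → loss $342.7.
$2919.4: same outcome either way → loss $0.
$1444.3: truthful gives $0, deviation gives −$243.2 → loss $243.2.
$1799.8: truthful gives $0, deviation gives −$598.7 → loss $598.7.
$1752.1: truthful gives $0, deviation gives −$551 → loss $551.
$1537.4: truthful gives $0, deviation gives −$336.3 → loss $336.3.
$519.6: same outcome either way → loss $0.
Maximum loss: $598.7.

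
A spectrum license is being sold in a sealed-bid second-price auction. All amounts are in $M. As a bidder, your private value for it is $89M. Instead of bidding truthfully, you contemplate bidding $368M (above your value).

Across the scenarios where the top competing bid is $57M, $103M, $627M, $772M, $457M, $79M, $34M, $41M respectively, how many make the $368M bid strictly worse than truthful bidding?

1

The deviation hurts exactly when the highest competing bid lies strictly between $89M and $368M — overbidding then wins at a price above your value.
$57M: below both → same outcome either way.
$103M: inside the interval → strictly worse (loss $14M).
$627M: above both → same outcome either way.
$772M: above both → same outcome either way.
$457M: above both → same outcome either way.
$79M: below both → same outcome either way.
$34M: below both → same outcome either way.
$41M: below both → same outcome either way.
Count: 1.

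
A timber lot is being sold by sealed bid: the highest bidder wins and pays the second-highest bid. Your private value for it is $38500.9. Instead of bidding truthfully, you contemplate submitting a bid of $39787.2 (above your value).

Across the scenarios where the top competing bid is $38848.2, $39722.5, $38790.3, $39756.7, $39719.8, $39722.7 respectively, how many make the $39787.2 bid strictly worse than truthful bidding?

The deviation hurts exactly when the highest competing bid lies strictly between $38500.9 and $39787.2 — overbidding then wins at a price above your value.
$38848.2: inside the interval → strictly worse (loss $347.3).
$39722.5: inside the interval → strictly worse (loss $1221.6).
$38790.3: inside the interval → strictly worse (loss $289.4).
$39756.7: inside the interval → strictly worse (loss $1255.8).
$39719.8: inside the interval → strictly worse (loss $1218.9).
$39722.7: inside the interval → strictly worse (loss $1221.8).
Count: 6.

6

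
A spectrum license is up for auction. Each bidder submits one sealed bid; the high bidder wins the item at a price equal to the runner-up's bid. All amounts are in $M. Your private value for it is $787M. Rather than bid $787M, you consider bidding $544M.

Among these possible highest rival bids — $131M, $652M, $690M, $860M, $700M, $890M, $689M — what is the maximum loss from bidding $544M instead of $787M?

$131M: same outcome either way → loss $0M.
$652M: truthful gives $135M, deviation gives $0M → loss $135M.
$690M: truthful gives $97M, deviation gives $0M → loss $97M.
$860M: same outcome either way → loss $0M.
$700M: truthful gives $87M, deviation gives $0M → loss $87M.
$890M: same outcome either way → loss $0M.
$689M: truthful gives $98M, deviation gives $0M → loss $98M.
Maximum loss: $135M.

$135M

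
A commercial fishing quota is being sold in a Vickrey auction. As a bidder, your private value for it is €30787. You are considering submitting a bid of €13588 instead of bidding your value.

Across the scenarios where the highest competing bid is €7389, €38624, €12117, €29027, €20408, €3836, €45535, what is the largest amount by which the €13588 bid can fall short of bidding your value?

€10379

€7389: same outcome either way → loss €0.
€38624: same outcome either way → loss €0.
€12117: same outcome either way → loss €0.
€29027: truthful gives €1760, deviation gives €0 → loss €1760.
€20408: truthful gives €10379, deviation gives €0 → loss €10379.
€3836: same outcome either way → loss €0.
€45535: same outcome either way → loss €0.
Maximum loss: €10379.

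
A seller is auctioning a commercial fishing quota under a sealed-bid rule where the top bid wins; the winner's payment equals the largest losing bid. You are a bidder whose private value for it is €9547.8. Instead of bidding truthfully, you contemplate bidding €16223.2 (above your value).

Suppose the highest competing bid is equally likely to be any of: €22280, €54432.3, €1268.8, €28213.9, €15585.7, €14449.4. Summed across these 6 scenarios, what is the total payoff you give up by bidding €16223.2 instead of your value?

The deviation costs you only when the competing bid falls strictly between €9547.8 and €16223.2; elsewhere both bids give the same outcome.
€22280: outcomes coincide → loss €0.
€54432.3: outcomes coincide → loss €0.
€1268.8: outcomes coincide → loss €0.
€28213.9: outcomes coincide → loss €0.
€15585.7: truthful payoff €0, deviation payoff −€6037.9 → loss €6037.9.
€14449.4: truthful payoff €0, deviation payoff −€4901.6 → loss €4901.6.
Total loss = €6037.9 + €4901.6 = €10939.5.

€10939.5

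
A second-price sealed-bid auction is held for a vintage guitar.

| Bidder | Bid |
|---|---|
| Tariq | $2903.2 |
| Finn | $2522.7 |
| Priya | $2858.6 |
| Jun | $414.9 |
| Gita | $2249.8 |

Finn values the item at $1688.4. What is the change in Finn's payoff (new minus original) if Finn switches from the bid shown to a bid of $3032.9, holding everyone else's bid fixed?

−$1214.8

The highest bid among the other bidders is $2903.2; Finn's bid doesn't change that.
Original bid $2522.7: Finn is not highest (top rival bid is $2903.2); payoff $0.
Alternative bid $3032.9: Finn is highest, pays the top rival bid $2903.2; payoff $1688.4 − $2903.2 = −$1214.8.
Change in payoff = −$1214.8 − ($0) = −$1214.8.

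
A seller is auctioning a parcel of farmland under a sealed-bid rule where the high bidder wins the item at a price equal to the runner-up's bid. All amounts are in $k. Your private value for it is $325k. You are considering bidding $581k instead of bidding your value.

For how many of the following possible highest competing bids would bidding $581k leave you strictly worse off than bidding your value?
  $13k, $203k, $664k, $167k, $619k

0

The deviation hurts exactly when the highest competing bid lies strictly between $325k and $581k — overbidding then wins at a price above your value.
$13k: below both → same outcome either way.
$203k: below both → same outcome either way.
$664k: above both → same outcome either way.
$167k: below both → same outcome either way.
$619k: above both → same outcome either way.
Count: 0.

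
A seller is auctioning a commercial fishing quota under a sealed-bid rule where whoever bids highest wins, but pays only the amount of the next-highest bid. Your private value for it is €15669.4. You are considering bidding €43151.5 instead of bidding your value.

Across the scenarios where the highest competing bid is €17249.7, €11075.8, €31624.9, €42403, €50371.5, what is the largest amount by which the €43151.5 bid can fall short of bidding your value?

€26733.6

€17249.7: truthful gives €0, deviation gives −€1580.3 → loss €1580.3.
€11075.8: same outcome either way → loss €0.
€31624.9: truthful gives €0, deviation gives −€15955.5 → loss €15955.5.
€42403: truthful gives €0, deviation gives −€26733.6 → loss €26733.6.
€50371.5: same outcome either way → loss €0.
Maximum loss: €26733.6.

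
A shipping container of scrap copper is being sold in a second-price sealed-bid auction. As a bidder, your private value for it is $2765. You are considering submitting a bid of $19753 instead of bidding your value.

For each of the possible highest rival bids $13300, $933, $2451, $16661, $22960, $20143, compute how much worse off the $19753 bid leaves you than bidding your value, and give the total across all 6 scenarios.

The deviation costs you only when the competing bid falls strictly between $2765 and $19753; elsewhere both bids give the same outcome.
$13300: truthful payoff $0, deviation payoff −$10535 → loss $10535.
$933: outcomes coincide → loss $0.
$2451: outcomes coincide → loss $0.
$16661: truthful payoff $0, deviation payoff −$13896 → loss $13896.
$22960: outcomes coincide → loss $0.
$20143: outcomes coincide → loss $0.
Total loss = $10535 + $13896 = $24431.

$24431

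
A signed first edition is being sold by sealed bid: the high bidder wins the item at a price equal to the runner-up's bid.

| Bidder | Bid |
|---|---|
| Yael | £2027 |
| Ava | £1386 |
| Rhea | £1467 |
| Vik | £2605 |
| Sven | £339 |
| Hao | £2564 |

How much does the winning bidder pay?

Highest bid: Vik at £2605, so Vik wins.
Second-highest bid: Hao at £2564 — that is the price the winner pays.

£2564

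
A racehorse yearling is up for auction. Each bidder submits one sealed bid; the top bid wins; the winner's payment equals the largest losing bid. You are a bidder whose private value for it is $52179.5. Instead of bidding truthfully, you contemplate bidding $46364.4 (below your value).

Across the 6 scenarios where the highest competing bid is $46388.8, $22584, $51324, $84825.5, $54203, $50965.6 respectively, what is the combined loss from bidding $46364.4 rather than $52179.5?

The deviation costs you only when the competing bid falls strictly between $46364.4 and $52179.5; elsewhere both bids give the same outcome.
$46388.8: truthful payoff $5790.7, deviation payoff $0 → loss $5790.7.
$22584: outcomes coincide → loss $0.
$51324: truthful payoff $855.5, deviation payoff $0 → loss $855.5.
$84825.5: outcomes coincide → loss $0.
$54203: outcomes coincide → loss $0.
$50965.6: truthful payoff $1213.9, deviation payoff $0 → loss $1213.9.
Total loss = $5790.7 + $855.5 + $1213.9 = $7860.1.

$7860.1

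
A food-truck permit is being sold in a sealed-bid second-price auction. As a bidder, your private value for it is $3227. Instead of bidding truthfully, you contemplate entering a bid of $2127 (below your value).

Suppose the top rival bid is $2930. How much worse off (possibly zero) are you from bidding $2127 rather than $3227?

Bidding your value $3227: you win (since $3227 > $2930) and pay $2930. Payoff $297.
Bidding $2127: you lose. Payoff $0.
The competing bid $2930 lies between your shaded bid and your value, so underbidding forfeits an item you could have won at a profitable price.
Loss from deviating = $297 − ($0) = $297.

$297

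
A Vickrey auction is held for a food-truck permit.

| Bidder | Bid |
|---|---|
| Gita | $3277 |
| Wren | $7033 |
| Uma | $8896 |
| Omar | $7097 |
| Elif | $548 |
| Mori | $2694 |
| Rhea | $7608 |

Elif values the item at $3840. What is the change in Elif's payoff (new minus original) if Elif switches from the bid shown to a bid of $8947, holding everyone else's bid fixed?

−$5056

The highest bid among the other bidders is $8896; Elif's bid doesn't change that.
Original bid $548: Elif is not highest (top rival bid is $8896); payoff $0.
Alternative bid $8947: Elif is highest, pays the top rival bid $8896; payoff $3840 − $8896 = −$5056.
Change in payoff = −$5056 − ($0) = −$5056.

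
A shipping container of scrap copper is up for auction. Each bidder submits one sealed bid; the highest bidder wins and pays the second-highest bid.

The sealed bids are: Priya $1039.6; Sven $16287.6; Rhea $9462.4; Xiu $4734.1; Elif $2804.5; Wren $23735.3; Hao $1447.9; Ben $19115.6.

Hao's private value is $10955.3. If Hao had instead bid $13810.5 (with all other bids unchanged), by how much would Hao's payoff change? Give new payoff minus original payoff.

$0

The highest bid among the other bidders is $23735.3; Hao's bid doesn't change that.
Original bid $1447.9: Hao is not highest (top rival bid is $23735.3); payoff $0.
Alternative bid $13810.5: Hao is not highest (top rival bid is $23735.3); payoff $0.
Change in payoff = $0 − ($0) = $0.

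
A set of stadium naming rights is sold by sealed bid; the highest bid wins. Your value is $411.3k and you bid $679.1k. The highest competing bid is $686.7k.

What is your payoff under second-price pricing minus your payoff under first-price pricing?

Your bid $679.1k is below $686.7k, so you lose under either rule.
Payoff is $0k in both cases; difference = $0k.

$0k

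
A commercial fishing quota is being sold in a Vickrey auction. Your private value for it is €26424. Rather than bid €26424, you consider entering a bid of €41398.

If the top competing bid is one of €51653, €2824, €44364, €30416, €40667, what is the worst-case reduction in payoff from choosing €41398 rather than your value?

€51653: same outcome either way → loss €0.
€2824: same outcome either way → loss €0.
€44364: same outcome either way → loss €0.
€30416: truthful gives €0, deviation gives −€3992 → loss €3992.
€40667: truthful gives €0, deviation gives −€14243 → loss €14243.
Maximum loss: €14243.

€14243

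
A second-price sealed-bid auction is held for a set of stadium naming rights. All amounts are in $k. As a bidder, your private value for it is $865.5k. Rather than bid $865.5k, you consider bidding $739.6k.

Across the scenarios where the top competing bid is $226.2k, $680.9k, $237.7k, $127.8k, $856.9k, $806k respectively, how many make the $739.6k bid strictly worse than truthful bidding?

2

The deviation hurts exactly when the highest competing bid lies strictly between $739.6k and $865.5k — underbidding then forfeits a profitable win.
$226.2k: below both → same outcome either way.
$680.9k: below both → same outcome either way.
$237.7k: below both → same outcome either way.
$127.8k: below both → same outcome either way.
$856.9k: inside the interval → strictly worse (loss $8.6k).
$806k: inside the interval → strictly worse (loss $59.5k).
Count: 2.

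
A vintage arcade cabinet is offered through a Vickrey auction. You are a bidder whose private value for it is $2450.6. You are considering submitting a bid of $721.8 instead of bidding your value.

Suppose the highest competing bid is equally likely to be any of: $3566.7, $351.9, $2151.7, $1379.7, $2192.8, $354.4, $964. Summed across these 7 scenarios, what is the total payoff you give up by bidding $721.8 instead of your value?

The deviation costs you only when the competing bid falls strictly between $721.8 and $2450.6; elsewhere both bids give the same outcome.
$3566.7: outcomes coincide → loss $0.
$351.9: outcomes coincide → loss $0.
$2151.7: truthful payoff $298.9, deviation payoff $0 → loss $298.9.
$1379.7: truthful payoff $1070.9, deviation payoff $0 → loss $1070.9.
$2192.8: truthful payoff $257.8, deviation payoff $0 → loss $257.8.
$354.4: outcomes coincide → loss $0.
$964: truthful payoff $1486.6, deviation payoff $0 → loss $1486.6.
Total loss = $298.9 + $1070.9 + $257.8 + $1486.6 = $3114.2.

$3114.2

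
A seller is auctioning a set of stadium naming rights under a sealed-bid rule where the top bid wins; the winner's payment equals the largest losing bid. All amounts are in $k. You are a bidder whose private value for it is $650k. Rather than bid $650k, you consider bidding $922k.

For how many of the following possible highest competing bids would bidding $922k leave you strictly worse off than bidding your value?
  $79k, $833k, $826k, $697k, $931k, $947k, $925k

3

The deviation hurts exactly when the highest competing bid lies strictly between $650k and $922k — overbidding then wins at a price above your value.
$79k: below both → same outcome either way.
$833k: inside the interval → strictly worse (loss $183k).
$826k: inside the interval → strictly worse (loss $176k).
$697k: inside the interval → strictly worse (loss $47k).
$931k: above both → same outcome either way.
$947k: above both → same outcome either way.
$925k: above both → same outcome either way.
Count: 3.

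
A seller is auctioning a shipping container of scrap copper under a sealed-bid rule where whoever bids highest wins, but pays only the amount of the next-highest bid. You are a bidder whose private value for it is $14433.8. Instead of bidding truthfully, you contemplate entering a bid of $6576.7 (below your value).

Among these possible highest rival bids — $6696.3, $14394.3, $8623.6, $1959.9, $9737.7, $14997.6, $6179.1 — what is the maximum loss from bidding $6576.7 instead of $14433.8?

$7737.5

$6696.3: truthful gives $7737.5, deviation gives $0 → loss $7737.5.
$14394.3: truthful gives $39.5, deviation gives $0 → loss $39.5.
$8623.6: truthful gives $5810.2, deviation gives $0 → loss $5810.2.
$1959.9: same outcome either way → loss $0.
$9737.7: truthful gives $4696.1, deviation gives $0 → loss $4696.1.
$14997.6: same outcome either way → loss $0.
$6179.1: same outcome either way → loss $0.
Maximum loss: $7737.5.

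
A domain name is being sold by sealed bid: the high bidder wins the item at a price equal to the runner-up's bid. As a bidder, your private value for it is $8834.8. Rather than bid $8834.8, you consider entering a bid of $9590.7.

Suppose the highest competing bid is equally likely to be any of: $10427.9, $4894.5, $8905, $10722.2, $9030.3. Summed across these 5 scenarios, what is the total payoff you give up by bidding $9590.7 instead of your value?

The deviation costs you only when the competing bid falls strictly between $8834.8 and $9590.7; elsewhere both bids give the same outcome.
$10427.9: outcomes coincide → loss $0.
$4894.5: outcomes coincide → loss $0.
$8905: truthful payoff $0, deviation payoff −$70.2 → loss $70.2.
$10722.2: outcomes coincide → loss $0.
$9030.3: truthful payoff $0, deviation payoff −$195.5 → loss $195.5.
Total loss = $70.2 + $195.5 = $265.7.
Because the price is fixed by the runner-up's bid, deviating from your value can only change a good outcome into a bad one — never the reverse.

$265.7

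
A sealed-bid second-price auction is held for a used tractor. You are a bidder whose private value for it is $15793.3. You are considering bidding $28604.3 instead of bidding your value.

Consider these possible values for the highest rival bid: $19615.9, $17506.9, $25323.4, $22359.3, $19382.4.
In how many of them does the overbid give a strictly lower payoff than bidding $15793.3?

5

The deviation hurts exactly when the highest competing bid lies strictly between $15793.3 and $28604.3 — overbidding then wins at a price above your value.
$19615.9: inside the interval → strictly worse (loss $3822.6).
$17506.9: inside the interval → strictly worse (loss $1713.6).
$25323.4: inside the interval → strictly worse (loss $9530.1).
$22359.3: inside the interval → strictly worse (loss $6566).
$19382.4: inside the interval → strictly worse (loss $3589.1).
Count: 5.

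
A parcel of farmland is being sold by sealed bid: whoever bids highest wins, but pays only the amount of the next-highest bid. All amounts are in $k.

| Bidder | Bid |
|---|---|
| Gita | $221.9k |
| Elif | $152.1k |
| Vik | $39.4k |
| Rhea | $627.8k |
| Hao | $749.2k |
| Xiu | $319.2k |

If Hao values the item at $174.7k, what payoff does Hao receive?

Highest bid: Hao at $749.2k, so Hao wins.
Second-highest bid: Rhea at $627.8k — that is the price the winner pays.
Hao's payoff = value − price = $174.7k − $627.8k = −$453.1k.

−$453.1k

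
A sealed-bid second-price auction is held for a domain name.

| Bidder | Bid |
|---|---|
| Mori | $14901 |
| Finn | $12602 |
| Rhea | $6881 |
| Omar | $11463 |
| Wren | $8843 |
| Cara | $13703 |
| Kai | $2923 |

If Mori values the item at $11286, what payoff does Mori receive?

−$2417

Highest bid: Mori at $14901, so Mori wins.
Second-highest bid: Cara at $13703 — that is the price the winner pays.
Mori's payoff = value − price = $11286 − $13703 = −$2417.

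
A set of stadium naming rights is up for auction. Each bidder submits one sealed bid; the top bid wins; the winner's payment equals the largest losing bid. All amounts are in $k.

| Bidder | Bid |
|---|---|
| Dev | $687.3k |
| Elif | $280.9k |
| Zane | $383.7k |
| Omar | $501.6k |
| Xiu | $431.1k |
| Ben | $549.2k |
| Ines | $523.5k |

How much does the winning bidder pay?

$549.2k

Highest bid: Dev at $687.3k, so Dev wins.
Second-highest bid: Ben at $549.2k — that is the price the winner pays.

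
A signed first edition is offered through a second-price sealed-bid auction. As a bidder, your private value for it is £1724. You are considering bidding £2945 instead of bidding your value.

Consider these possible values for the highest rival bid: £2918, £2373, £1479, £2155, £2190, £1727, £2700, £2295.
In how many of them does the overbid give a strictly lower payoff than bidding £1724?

7

The deviation hurts exactly when the highest competing bid lies strictly between £1724 and £2945 — overbidding then wins at a price above your value.
£2918: inside the interval → strictly worse (loss £1194).
£2373: inside the interval → strictly worse (loss £649).
£1479: below both → same outcome either way.
£2155: inside the interval → strictly worse (loss £431).
£2190: inside the interval → strictly worse (loss £466).
£1727: inside the interval → strictly worse (loss £3).
£2700: inside the interval → strictly worse (loss £976).
£2295: inside the interval → strictly worse (loss £571).
Count: 7.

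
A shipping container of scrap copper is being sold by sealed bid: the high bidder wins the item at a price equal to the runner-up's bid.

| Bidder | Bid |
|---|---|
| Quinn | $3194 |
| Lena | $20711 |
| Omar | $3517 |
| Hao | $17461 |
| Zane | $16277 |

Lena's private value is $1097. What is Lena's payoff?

−$16364

Highest bid: Lena at $20711, so Lena wins.
Second-highest bid: Hao at $17461 — that is the price the winner pays.
Lena's payoff = value − price = $1097 − $17461 = −$16364.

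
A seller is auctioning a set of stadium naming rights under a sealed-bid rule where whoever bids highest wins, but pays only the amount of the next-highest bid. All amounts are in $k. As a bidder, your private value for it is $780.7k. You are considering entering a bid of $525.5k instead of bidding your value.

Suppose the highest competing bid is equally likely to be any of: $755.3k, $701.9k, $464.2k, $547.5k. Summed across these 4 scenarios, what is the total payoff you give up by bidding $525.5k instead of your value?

The deviation costs you only when the competing bid falls strictly between $525.5k and $780.7k; elsewhere both bids give the same outcome.
$755.3k: truthful payoff $25.4k, deviation payoff $0k → loss $25.4k.
$701.9k: truthful payoff $78.8k, deviation payoff $0k → loss $78.8k.
$464.2k: outcomes coincide → loss $0k.
$547.5k: truthful payoff $233.2k, deviation payoff $0k → loss $233.2k.
Total loss = $25.4k + $78.8k + $233.2k = $337.4k.

$337.4k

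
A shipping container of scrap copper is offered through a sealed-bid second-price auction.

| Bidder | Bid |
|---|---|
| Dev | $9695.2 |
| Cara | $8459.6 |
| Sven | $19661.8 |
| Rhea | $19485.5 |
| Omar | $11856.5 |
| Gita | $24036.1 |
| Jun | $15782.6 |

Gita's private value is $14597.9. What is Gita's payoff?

−$5063.9

Highest bid: Gita at $24036.1, so Gita wins.
Second-highest bid: Sven at $19661.8 — that is the price the winner pays.
Gita's payoff = value − price = $14597.9 − $19661.8 = −$5063.9.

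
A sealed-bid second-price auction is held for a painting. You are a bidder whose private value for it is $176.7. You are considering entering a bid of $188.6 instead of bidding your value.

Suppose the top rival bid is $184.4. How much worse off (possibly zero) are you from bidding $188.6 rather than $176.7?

Bidding your value $176.7: you lose (since $176.7 < $184.4). Payoff $0.
Bidding $188.6: you win and pay $184.4. Payoff $176.7 − $184.4 = −$7.7.
The competing bid $184.4 lies between your value and your inflated bid, so overbidding wins an item priced above your value.
Loss from deviating = $0 − (−$7.7) = $7.7.
In a second-price auction your bid sets only whether you win, not what you pay, so bidding your true value is weakly dominant.

$7.7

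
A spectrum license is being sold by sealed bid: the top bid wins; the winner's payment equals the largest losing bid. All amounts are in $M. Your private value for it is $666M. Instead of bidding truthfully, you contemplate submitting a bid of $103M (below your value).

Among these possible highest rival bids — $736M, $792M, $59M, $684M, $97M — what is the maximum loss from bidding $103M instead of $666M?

$0M

$736M: same outcome either way → loss $0M.
$792M: same outcome either way → loss $0M.
$59M: same outcome either way → loss $0M.
$684M: same outcome either way → loss $0M.
$97M: same outcome either way → loss $0M.
Maximum loss: $0M.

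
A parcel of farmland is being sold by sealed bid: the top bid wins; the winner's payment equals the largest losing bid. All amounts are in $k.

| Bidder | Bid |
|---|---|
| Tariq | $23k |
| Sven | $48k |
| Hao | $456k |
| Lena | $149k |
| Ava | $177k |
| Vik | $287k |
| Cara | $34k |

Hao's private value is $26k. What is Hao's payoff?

−$261k

Highest bid: Hao at $456k, so Hao wins.
Second-highest bid: Vik at $287k — that is the price the winner pays.
Hao's payoff = value − price = $26k − $287k = −$261k.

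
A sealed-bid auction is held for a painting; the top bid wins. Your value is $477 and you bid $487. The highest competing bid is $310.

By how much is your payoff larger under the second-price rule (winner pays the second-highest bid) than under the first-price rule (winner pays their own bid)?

$177

You have the highest bid, so you win under either rule.
Second-price: pay $310 → payoff $167.
First-price: pay your own bid $487 → payoff −$10.
Difference = $167 − (−$10) = $177.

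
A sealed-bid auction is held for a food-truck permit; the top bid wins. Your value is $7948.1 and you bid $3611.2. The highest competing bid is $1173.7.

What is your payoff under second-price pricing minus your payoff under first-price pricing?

$2437.5

You have the highest bid, so you win under either rule.
Second-price: pay $1173.7 → payoff $6774.4.
First-price: pay your own bid $3611.2 → payoff $4336.9.
Difference = $6774.4 − ($4336.9) = $2437.5.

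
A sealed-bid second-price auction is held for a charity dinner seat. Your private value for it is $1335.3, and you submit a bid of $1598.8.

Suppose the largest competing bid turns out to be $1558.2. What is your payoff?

Your bid $1598.8 exceeds the highest competing bid $1558.2, so you win.
In a second-price auction the winner pays the second-highest bid, $1558.2.
Payoff = value − price = $1335.3 − $1558.2 = −$222.9.

−$222.9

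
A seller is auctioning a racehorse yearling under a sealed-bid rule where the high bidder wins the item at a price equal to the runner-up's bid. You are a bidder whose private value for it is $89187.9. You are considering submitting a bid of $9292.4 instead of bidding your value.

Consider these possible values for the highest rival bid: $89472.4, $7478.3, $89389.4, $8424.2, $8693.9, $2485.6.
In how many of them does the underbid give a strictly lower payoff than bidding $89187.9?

0

The deviation hurts exactly when the highest competing bid lies strictly between $9292.4 and $89187.9 — underbidding then forfeits a profitable win.
$89472.4: above both → same outcome either way.
$7478.3: below both → same outcome either way.
$89389.4: above both → same outcome either way.
$8424.2: below both → same outcome either way.
$8693.9: below both → same outcome either way.
$2485.6: below both → same outcome either way.
Count: 0.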